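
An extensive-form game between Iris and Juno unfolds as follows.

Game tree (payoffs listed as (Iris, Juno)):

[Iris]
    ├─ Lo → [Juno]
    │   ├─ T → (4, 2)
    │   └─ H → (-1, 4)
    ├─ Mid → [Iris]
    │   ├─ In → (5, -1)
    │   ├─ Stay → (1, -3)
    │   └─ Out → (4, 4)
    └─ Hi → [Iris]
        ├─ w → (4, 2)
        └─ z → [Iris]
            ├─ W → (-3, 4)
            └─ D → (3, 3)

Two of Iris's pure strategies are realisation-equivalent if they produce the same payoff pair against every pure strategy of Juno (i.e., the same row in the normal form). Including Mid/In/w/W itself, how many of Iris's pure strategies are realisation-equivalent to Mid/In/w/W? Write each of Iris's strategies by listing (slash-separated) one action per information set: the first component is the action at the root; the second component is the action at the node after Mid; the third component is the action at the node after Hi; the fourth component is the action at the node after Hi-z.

Row for Mid/In/w/W (columns T, H): (5,-1) (5,-1).
Under Mid/In/w/W, Iris's choice at the node after Hi and at the node after Hi-z can never be reached regardless of what Juno does, so varying those choices leaves every outcome unchanged.
Holding the reachable choices fixed and varying the unreachable ones freely already gives 2 × 2 = 4 equivalent strategies.
No other strategy reproduces this row, so those 4 are the full class: Mid/In/w/W, Mid/In/w/D, Mid/In/z/W, Mid/In/z/D.

4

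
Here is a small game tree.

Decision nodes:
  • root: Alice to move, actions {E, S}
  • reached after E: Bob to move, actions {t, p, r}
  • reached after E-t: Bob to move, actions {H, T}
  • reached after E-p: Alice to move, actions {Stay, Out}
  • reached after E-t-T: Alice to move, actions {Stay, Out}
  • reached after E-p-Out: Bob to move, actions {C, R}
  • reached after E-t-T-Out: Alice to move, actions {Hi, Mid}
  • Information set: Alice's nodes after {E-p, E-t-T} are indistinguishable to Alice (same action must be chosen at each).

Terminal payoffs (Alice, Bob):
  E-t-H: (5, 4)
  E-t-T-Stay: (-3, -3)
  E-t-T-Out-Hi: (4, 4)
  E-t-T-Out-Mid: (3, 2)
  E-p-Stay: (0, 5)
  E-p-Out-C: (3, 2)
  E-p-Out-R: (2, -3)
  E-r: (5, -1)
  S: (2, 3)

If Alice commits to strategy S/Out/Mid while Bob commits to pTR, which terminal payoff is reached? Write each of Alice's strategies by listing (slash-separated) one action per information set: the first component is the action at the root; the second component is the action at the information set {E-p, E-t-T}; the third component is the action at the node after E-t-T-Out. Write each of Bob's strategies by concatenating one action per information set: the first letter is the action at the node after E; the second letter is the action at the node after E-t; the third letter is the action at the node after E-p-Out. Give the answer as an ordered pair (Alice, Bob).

(2, 3)

Trace the play path from the root:
  Alice plays S
→ terminal payoff (2, 3).
(Alice's choice at the information set {E-p, E-t-T} is never reached on this path, so it doesn't affect the outcome.)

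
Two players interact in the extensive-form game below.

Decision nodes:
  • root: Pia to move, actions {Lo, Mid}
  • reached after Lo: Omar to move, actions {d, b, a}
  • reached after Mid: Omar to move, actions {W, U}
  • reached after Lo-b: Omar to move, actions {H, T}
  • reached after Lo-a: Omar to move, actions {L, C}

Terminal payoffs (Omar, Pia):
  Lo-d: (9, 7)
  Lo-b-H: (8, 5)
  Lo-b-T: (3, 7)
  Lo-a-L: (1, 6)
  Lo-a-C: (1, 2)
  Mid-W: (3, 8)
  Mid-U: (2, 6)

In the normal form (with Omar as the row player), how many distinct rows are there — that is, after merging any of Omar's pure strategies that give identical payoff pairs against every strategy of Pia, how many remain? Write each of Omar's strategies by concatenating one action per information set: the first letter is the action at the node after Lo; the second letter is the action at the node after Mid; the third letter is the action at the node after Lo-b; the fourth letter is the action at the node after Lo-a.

Omar has 24 pure strategies: dWHL, dWHC, dWTL, dWTC, dUHL, dUHC, dUTL, dUTC, bWHL, bWHC, bWTL, bWTC, bUHL, bUHC, bUTL, bUTC, aWHL, aWHC, aWTL, aWTC, aUHL, aUHC, aUTL, aUTC. Columns: Lo, Mid.
{dWHL, dWHC, dWTL, dWTC} → row (9,7) (3,8)
{dUHL, dUHC, dUTL, dUTC} → row (9,7) (2,6)
{bWHL, bWHC} → row (8,5) (3,8)
{bWTL, bWTC} → row (3,7) (3,8)
{bUHL, bUHC} → row (8,5) (2,6)
{bUTL, bUTC} → row (3,7) (2,6)
{aWHL, aWTL} → row (1,6) (3,8)
{aWHC, aWTC} → row (1,2) (3,8)
{aUHL, aUTL} → row (1,6) (2,6)
{aUHC, aUTC} → row (1,2) (2,6)
That's 10 distinct rows out of 24 strategies.

10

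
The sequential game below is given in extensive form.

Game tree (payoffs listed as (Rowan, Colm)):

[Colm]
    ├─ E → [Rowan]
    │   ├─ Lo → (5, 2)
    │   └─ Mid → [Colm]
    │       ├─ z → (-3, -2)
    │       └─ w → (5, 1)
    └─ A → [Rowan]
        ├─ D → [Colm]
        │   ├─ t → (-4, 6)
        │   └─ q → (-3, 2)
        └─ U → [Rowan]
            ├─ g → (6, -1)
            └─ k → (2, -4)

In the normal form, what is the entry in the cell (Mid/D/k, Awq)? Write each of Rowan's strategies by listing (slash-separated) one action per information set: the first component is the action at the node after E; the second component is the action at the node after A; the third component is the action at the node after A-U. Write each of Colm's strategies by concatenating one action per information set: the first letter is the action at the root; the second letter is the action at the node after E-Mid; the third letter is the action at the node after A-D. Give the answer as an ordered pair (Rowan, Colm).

(-3, 2)

Trace the play path from the root:
  Colm plays A
  Rowan plays D at [A]
  Colm plays q at [A-D]
→ terminal payoff (-3, 2).
(Rowan's choice at the node after E is never reached on this path, so it doesn't affect the outcome.)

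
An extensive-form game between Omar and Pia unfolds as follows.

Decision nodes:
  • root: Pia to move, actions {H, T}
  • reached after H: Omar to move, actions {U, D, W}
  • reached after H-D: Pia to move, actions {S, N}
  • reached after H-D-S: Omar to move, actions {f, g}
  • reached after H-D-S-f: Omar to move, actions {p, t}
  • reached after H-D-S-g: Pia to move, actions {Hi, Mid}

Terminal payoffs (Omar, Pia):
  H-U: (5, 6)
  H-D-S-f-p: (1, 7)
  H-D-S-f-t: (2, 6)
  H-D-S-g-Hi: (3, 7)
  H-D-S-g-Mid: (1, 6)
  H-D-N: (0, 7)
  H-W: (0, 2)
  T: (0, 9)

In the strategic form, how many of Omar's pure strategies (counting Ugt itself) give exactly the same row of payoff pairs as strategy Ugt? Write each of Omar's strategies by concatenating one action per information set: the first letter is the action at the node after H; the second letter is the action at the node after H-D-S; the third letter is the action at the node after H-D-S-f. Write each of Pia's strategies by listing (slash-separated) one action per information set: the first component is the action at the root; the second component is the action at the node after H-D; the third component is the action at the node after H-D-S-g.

4

Row for Ugt (columns H/S/Hi, H/S/Mid, H/N/Hi, H/N/Mid, T/S/Hi, T/S/Mid, T/N/Hi, T/N/Mid): (5,6) (5,6) (5,6) (5,6) (0,9) (0,9) (0,9) (0,9).
Under Ugt, Omar's choice at the node after H-D-S and at the node after H-D-S-f can never be reached regardless of what Pia does, so varying those choices leaves every outcome unchanged.
Holding the reachable choices fixed and varying the unreachable ones freely already gives 2 × 2 = 4 equivalent strategies.
No other strategy reproduces this row, so those 4 are the full class: Ufp, Uft, Ugp, Ugt.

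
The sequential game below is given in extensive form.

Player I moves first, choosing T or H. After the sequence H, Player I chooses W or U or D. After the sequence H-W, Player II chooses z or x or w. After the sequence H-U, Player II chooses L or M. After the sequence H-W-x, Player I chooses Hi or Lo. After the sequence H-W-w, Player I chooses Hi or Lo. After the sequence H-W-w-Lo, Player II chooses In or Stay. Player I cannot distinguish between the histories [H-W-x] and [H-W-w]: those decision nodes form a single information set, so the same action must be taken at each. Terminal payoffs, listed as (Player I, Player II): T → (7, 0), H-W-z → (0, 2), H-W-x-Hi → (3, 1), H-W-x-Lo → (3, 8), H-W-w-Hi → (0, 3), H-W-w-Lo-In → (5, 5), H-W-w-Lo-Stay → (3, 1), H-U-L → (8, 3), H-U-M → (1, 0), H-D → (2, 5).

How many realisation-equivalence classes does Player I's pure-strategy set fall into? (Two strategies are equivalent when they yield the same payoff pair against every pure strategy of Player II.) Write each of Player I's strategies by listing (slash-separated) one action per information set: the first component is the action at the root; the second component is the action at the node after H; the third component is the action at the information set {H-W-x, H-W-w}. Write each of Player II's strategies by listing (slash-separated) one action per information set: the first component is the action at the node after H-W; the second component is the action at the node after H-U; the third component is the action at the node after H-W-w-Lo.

5

Player I has 12 pure strategies: T/W/Hi, T/W/Lo, T/U/Hi, T/U/Lo, T/D/Hi, T/D/Lo, H/W/Hi, H/W/Lo, H/U/Hi, H/U/Lo, H/D/Hi, H/D/Lo. Columns: z/L/In, z/L/Stay, z/M/In, z/M/Stay, x/L/In, x/L/Stay, x/M/In, x/M/Stay, w/L/In, w/L/Stay, w/M/In, w/M/Stay.
{T/W/Hi, T/W/Lo, T/U/Hi, T/U/Lo, T/D/Hi, T/D/Lo} → row (7,0) (7,0) (7,0) (7,0) (7,0) (7,0) (7,0) (7,0) (7,0) (7,0) (7,0) (7,0)
{H/W/Hi} → row (0,2) (0,2) (0,2) (0,2) (3,1) (3,1) (3,1) (3,1) (0,3) (0,3) (0,3) (0,3)
{H/W/Lo} → row (0,2) (0,2) (0,2) (0,2) (3,8) (3,8) (3,8) (3,8) (5,5) (3,1) (5,5) (3,1)
{H/U/Hi, H/U/Lo} → row (8,3) (8,3) (1,0) (1,0) (8,3) (8,3) (1,0) (1,0) (8,3) (8,3) (1,0) (1,0)
{H/D/Hi, H/D/Lo} → row (2,5) (2,5) (2,5) (2,5) (2,5) (2,5) (2,5) (2,5) (2,5) (2,5) (2,5) (2,5)
That's 5 distinct rows out of 12 strategies.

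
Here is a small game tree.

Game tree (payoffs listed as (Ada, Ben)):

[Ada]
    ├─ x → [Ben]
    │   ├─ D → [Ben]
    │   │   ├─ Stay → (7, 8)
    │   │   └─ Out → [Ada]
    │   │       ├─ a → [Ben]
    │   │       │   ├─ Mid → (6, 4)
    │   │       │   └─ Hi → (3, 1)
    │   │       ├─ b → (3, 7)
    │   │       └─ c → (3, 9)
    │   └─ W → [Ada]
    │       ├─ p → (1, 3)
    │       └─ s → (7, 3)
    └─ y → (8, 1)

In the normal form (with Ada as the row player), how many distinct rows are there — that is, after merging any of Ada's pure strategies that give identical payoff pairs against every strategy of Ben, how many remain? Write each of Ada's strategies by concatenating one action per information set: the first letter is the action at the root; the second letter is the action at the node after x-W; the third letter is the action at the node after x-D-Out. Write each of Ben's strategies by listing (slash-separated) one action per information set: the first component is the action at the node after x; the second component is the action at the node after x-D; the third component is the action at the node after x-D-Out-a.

7

Ada has 12 pure strategies: xpa, xpb, xpc, xsa, xsb, xsc, ypa, ypb, ypc, ysa, ysb, ysc. Columns: D/Stay/Mid, D/Stay/Hi, D/Out/Mid, D/Out/Hi, W/Stay/Mid, W/Stay/Hi, W/Out/Mid, W/Out/Hi.
{xpa} → row (7,8) (7,8) (6,4) (3,1) (1,3) (1,3) (1,3) (1,3)
{xpb} → row (7,8) (7,8) (3,7) (3,7) (1,3) (1,3) (1,3) (1,3)
{xpc} → row (7,8) (7,8) (3,9) (3,9) (1,3) (1,3) (1,3) (1,3)
{xsa} → row (7,8) (7,8) (6,4) (3,1) (7,3) (7,3) (7,3) (7,3)
{xsb} → row (7,8) (7,8) (3,7) (3,7) (7,3) (7,3) (7,3) (7,3)
{xsc} → row (7,8) (7,8) (3,9) (3,9) (7,3) (7,3) (7,3) (7,3)
{ypa, ypb, ypc, ysa, ysb, ysc} → row (8,1) (8,1) (8,1) (8,1) (8,1) (8,1) (8,1) (8,1)
That's 7 distinct rows out of 12 strategies.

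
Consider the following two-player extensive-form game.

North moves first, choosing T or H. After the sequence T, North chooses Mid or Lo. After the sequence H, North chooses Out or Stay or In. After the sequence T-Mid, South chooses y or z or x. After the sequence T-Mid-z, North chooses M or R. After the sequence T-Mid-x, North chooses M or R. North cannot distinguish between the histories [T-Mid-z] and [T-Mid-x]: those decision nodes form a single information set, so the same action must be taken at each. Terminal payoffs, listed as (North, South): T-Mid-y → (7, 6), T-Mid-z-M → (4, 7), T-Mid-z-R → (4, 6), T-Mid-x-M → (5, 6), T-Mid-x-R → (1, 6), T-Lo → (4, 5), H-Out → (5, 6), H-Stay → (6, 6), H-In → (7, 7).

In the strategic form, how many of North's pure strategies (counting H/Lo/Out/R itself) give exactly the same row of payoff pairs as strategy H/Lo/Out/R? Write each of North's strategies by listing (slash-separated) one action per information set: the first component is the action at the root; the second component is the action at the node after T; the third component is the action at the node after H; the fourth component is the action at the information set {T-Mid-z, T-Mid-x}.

Row for H/Lo/Out/R (columns y, z, x): (5,6) (5,6) (5,6).
Under H/Lo/Out/R, North's choice at the node after T and at the information set {T-Mid-z, T-Mid-x} can never be reached regardless of what South does, so varying those choices leaves every outcome unchanged.
Holding the reachable choices fixed and varying the unreachable ones freely already gives 2 × 2 = 4 equivalent strategies.
No other strategy reproduces this row, so those 4 are the full class: H/Mid/Out/M, H/Mid/Out/R, H/Lo/Out/M, H/Lo/Out/R.

4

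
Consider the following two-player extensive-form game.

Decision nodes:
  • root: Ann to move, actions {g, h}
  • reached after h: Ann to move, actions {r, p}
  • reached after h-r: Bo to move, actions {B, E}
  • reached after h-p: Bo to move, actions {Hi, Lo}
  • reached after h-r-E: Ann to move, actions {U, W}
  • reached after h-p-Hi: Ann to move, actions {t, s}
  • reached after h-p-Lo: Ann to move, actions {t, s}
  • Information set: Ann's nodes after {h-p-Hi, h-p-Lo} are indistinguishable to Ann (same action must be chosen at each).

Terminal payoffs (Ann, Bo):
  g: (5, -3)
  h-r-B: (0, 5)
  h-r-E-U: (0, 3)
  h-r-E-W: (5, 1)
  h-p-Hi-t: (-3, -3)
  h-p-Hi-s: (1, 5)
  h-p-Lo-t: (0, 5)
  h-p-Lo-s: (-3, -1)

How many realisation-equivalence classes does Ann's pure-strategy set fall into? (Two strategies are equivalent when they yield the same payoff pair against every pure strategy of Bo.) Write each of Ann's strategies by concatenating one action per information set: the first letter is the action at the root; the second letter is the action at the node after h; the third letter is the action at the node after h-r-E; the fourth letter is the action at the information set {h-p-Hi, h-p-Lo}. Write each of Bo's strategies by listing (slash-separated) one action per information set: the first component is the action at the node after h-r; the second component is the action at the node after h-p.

5

Ann has 16 pure strategies: grUt, grUs, grWt, grWs, gpUt, gpUs, gpWt, gpWs, hrUt, hrUs, hrWt, hrWs, hpUt, hpUs, hpWt, hpWs. Columns: B/Hi, B/Lo, E/Hi, E/Lo.
{grUt, grUs, grWt, grWs, gpUt, gpUs, gpWt, gpWs} → row (5,-3) (5,-3) (5,-3) (5,-3)
{hrUt, hrUs} → row (0,5) (0,5) (0,3) (0,3)
{hrWt, hrWs} → row (0,5) (0,5) (5,1) (5,1)
{hpUt, hpWt} → row (-3,-3) (0,5) (-3,-3) (0,5)
{hpUs, hpWs} → row (1,5) (-3,-1) (1,5) (-3,-1)
That's 5 distinct rows out of 16 strategies.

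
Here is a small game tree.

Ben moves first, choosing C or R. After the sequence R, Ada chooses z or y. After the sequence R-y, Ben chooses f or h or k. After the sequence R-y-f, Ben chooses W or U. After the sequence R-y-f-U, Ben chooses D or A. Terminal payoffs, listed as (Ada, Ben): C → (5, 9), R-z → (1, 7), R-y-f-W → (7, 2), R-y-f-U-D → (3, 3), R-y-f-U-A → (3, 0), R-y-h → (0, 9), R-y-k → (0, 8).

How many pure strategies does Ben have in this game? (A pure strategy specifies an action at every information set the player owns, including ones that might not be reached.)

24

Ben owns the root with actions {C, R} — two choices.
Ben owns the node after R-y with actions {f, h, k} — three choices.
Ben owns the node after R-y-f with actions {W, U} — two choices.
Ben owns the node after R-y-f-U with actions {D, A} — two choices.
A pure strategy fixes one action at each information set independently, so the count is the product 2 × 3 × 2 × 2 = 24.
(For reference, Ada has 2 pure strategies, giving a 24×2 normal-form matrix.)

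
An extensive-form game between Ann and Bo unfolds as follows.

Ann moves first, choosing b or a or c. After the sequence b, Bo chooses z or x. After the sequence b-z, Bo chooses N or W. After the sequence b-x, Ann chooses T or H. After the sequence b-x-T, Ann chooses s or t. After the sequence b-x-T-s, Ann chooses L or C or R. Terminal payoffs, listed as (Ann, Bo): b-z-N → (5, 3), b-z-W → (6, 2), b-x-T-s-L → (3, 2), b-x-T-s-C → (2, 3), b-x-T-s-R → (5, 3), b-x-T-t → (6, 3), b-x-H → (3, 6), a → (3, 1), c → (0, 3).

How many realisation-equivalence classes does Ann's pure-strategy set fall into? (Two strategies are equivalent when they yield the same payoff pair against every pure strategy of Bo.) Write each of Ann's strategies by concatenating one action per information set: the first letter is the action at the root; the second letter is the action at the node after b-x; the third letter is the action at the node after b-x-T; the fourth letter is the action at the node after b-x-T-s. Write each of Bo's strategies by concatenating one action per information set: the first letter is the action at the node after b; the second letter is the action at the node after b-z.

7

Ann has 36 pure strategies: bTsL, bTsC, bTsR, bTtL, bTtC, bTtR, bHsL, bHsC, bHsR, bHtL, bHtC, bHtR, aTsL, aTsC, aTsR, aTtL, aTtC, aTtR, aHsL, aHsC, aHsR, aHtL, aHtC, aHtR, cTsL, cTsC, cTsR, cTtL, cTtC, cTtR, cHsL, cHsC, cHsR, cHtL, cHtC, cHtR. Columns: zN, zW, xN, xW.
{bTsL} → row (5,3) (6,2) (3,2) (3,2)
{bTsC} → row (5,3) (6,2) (2,3) (2,3)
{bTsR} → row (5,3) (6,2) (5,3) (5,3)
{bTtL, bTtC, bTtR} → row (5,3) (6,2) (6,3) (6,3)
{bHsL, bHsC, bHsR, bHtL, bHtC, bHtR} → row (5,3) (6,2) (3,6) (3,6)
{aTsL, aTsC, aTsR, aTtL, aTtC, aTtR, aHsL, aHsC, aHsR, aHtL, aHtC, aHtR} → row (3,1) (3,1) (3,1) (3,1)
{cTsL, cTsC, cTsR, cTtL, cTtC, cTtR, cHsL, cHsC, cHsR, cHtL, cHtC, cHtR} → row (0,3) (0,3) (0,3) (0,3)
That's 7 distinct rows out of 36 strategies.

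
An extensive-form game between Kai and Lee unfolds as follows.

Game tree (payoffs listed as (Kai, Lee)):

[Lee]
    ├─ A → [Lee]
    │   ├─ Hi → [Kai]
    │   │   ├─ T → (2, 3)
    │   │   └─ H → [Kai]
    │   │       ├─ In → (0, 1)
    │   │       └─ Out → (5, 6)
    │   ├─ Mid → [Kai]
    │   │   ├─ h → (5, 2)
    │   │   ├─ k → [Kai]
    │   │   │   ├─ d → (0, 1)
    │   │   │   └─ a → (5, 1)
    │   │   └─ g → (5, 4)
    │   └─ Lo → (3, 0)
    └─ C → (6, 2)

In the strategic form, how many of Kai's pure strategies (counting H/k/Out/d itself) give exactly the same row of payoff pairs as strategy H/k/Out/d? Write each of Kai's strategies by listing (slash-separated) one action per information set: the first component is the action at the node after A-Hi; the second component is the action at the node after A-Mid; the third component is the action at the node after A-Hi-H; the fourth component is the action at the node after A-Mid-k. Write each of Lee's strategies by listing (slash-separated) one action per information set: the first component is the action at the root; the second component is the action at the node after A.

Row for H/k/Out/d (columns A/Hi, A/Mid, A/Lo, C/Hi, C/Mid, C/Lo): (5,6) (0,1) (3,0) (6,2) (6,2) (6,2).
Every one of Kai's information sets is on the play path for some reply by Lee when Kai follows H/k/Out/d.
Changing the action at any of them therefore changes at least one column, so only H/k/Out/d itself gives this row.

1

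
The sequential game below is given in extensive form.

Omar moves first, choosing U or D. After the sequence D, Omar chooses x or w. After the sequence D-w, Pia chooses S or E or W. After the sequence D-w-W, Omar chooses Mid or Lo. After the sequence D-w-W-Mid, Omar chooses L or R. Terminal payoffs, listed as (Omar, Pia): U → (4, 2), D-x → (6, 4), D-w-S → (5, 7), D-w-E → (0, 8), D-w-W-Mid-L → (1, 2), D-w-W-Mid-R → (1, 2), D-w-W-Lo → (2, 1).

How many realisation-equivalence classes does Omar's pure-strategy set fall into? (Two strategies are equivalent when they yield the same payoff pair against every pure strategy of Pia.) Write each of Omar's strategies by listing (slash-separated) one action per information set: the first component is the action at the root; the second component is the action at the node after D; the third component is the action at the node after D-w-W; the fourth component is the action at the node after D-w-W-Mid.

4

Omar has 16 pure strategies: U/x/Mid/L, U/x/Mid/R, U/x/Lo/L, U/x/Lo/R, U/w/Mid/L, U/w/Mid/R, U/w/Lo/L, U/w/Lo/R, D/x/Mid/L, D/x/Mid/R, D/x/Lo/L, D/x/Lo/R, D/w/Mid/L, D/w/Mid/R, D/w/Lo/L, D/w/Lo/R. Columns: S, E, W.
{U/x/Mid/L, U/x/Mid/R, U/x/Lo/L, U/x/Lo/R, U/w/Mid/L, U/w/Mid/R, U/w/Lo/L, U/w/Lo/R} → row (4,2) (4,2) (4,2)
{D/x/Mid/L, D/x/Mid/R, D/x/Lo/L, D/x/Lo/R} → row (6,4) (6,4) (6,4)
{D/w/Mid/L, D/w/Mid/R} → row (5,7) (0,8) (1,2)
{D/w/Lo/L, D/w/Lo/R} → row (5,7) (0,8) (2,1)
That's 4 distinct rows out of 16 strategies.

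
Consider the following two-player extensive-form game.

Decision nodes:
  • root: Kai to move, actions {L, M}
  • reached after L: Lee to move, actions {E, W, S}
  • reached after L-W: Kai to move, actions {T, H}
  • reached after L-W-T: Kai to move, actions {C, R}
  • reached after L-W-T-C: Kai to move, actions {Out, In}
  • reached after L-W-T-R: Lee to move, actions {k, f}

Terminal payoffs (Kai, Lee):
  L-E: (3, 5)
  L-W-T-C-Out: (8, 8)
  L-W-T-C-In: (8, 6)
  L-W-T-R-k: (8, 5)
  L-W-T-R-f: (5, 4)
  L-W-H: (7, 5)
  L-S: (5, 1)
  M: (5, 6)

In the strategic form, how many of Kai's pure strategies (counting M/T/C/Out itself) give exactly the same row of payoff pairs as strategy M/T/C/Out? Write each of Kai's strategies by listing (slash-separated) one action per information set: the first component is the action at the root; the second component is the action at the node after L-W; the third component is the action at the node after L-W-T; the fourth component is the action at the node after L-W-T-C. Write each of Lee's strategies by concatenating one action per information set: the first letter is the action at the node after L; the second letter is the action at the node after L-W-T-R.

Row for M/T/C/Out (columns Ek, Ef, Wk, Wf, Sk, Sf): (5,6) (5,6) (5,6) (5,6) (5,6) (5,6).
Under M/T/C/Out, Kai's choice at the node after L-W and at the node after L-W-T and at the node after L-W-T-C can never be reached regardless of what Lee does, so varying those choices leaves every outcome unchanged.
Holding the reachable choices fixed and varying the unreachable ones freely already gives 2 × 2 × 2 = 8 equivalent strategies.
No other strategy reproduces this row, so those 8 are the full class: M/T/C/Out, M/T/C/In, M/T/R/Out, M/T/R/In, M/H/C/Out, M/H/C/In, M/H/R/Out, M/H/R/In.

8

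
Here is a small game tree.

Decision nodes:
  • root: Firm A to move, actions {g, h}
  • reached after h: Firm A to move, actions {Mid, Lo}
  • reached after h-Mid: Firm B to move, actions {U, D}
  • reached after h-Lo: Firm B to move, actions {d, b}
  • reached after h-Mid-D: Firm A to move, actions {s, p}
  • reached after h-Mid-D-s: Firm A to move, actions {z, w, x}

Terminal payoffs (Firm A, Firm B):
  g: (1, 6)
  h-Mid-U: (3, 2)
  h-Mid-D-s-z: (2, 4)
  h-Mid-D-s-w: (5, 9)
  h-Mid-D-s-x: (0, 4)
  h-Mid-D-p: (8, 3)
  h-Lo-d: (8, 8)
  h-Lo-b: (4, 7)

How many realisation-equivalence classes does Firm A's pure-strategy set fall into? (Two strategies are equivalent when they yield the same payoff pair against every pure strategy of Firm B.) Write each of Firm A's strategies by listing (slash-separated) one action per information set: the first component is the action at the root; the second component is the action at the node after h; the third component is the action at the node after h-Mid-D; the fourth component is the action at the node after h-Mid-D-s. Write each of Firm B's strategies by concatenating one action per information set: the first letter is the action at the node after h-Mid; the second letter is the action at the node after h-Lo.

6

Firm A has 24 pure strategies: g/Mid/s/z, g/Mid/s/w, g/Mid/s/x, g/Mid/p/z, g/Mid/p/w, g/Mid/p/x, g/Lo/s/z, g/Lo/s/w, g/Lo/s/x, g/Lo/p/z, g/Lo/p/w, g/Lo/p/x, h/Mid/s/z, h/Mid/s/w, h/Mid/s/x, h/Mid/p/z, h/Mid/p/w, h/Mid/p/x, h/Lo/s/z, h/Lo/s/w, h/Lo/s/x, h/Lo/p/z, h/Lo/p/w, h/Lo/p/x. Columns: Ud, Ub, Dd, Db.
{g/Mid/s/z, g/Mid/s/w, g/Mid/s/x, g/Mid/p/z, g/Mid/p/w, g/Mid/p/x, g/Lo/s/z, g/Lo/s/w, g/Lo/s/x, g/Lo/p/z, g/Lo/p/w, g/Lo/p/x} → row (1,6) (1,6) (1,6) (1,6)
{h/Mid/s/z} → row (3,2) (3,2) (2,4) (2,4)
{h/Mid/s/w} → row (3,2) (3,2) (5,9) (5,9)
{h/Mid/s/x} → row (3,2) (3,2) (0,4) (0,4)
{h/Mid/p/z, h/Mid/p/w, h/Mid/p/x} → row (3,2) (3,2) (8,3) (8,3)
{h/Lo/s/z, h/Lo/s/w, h/Lo/s/x, h/Lo/p/z, h/Lo/p/w, h/Lo/p/x} → row (8,8) (4,7) (8,8) (4,7)
That's 6 distinct rows out of 24 strategies.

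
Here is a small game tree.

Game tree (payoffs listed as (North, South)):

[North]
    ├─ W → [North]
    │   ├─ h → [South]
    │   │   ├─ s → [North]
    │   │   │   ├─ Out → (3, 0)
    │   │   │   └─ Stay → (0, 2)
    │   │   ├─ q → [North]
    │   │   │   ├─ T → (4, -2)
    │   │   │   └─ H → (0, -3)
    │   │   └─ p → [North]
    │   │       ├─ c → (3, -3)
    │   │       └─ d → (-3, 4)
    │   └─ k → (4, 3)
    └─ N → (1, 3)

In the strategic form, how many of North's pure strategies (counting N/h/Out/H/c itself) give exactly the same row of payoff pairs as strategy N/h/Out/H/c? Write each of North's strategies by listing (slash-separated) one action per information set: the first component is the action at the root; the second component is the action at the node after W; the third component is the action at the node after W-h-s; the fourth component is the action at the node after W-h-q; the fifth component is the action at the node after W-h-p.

16

Row for N/h/Out/H/c (columns s, q, p): (1,3) (1,3) (1,3).
Under N/h/Out/H/c, North's choice at the node after W and at the node after W-h-s and at the node after W-h-q and at the node after W-h-p can never be reached regardless of what South does, so varying those choices leaves every outcome unchanged.
Holding the reachable choices fixed and varying the unreachable ones freely already gives 2 × 2 × 2 × 2 = 16 equivalent strategies.
No other strategy reproduces this row, so those 16 are the full class: N/h/Out/T/c, N/h/Out/T/d, N/h/Out/H/c, N/h/Out/H/d, N/h/Stay/T/c, N/h/Stay/T/d, N/h/Stay/H/c, N/h/Stay/H/d, N/k/Out/T/c, N/k/Out/T/d, N/k/Out/H/c, N/k/Out/H/d, N/k/Stay/T/c, N/k/Stay/T/d, N/k/Stay/H/c, N/k/Stay/H/d.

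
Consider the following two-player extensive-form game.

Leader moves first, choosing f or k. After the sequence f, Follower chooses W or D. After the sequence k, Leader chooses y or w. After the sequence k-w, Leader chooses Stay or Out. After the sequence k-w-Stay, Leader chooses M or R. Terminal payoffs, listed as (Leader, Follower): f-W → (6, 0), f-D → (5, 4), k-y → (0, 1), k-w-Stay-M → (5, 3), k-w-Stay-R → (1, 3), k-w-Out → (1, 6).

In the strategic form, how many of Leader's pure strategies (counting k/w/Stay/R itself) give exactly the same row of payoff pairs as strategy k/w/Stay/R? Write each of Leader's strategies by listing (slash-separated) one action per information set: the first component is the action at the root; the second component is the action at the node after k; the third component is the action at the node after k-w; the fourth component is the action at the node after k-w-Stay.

Row for k/w/Stay/R (columns W, D): (1,3) (1,3).
Every one of Leader's information sets is on the play path for some reply by Follower when Leader follows k/w/Stay/R.
Changing the action at any of them therefore changes at least one column, so only k/w/Stay/R itself gives this row.

1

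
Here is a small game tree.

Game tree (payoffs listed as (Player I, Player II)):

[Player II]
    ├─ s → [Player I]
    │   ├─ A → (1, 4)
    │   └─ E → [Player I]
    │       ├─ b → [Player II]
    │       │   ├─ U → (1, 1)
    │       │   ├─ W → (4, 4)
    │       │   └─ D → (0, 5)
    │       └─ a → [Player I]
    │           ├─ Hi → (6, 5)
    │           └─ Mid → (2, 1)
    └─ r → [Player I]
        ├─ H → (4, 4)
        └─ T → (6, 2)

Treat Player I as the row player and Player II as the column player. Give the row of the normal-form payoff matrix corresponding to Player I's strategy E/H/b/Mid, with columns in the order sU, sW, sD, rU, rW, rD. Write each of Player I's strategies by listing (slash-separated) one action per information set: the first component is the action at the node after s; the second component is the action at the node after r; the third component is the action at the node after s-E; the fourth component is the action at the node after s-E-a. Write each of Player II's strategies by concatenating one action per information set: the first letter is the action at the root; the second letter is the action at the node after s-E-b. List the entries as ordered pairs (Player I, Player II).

(1,1) (4,4) (0,5) (4,4) (4,4) (4,4)

vs sU: Player II plays s → Player I plays E at [s] → Player I plays b at [s-E] → Player II plays U at [s-E-b] → (1, 1)
vs sW: Player II plays s → Player I plays E at [s] → Player I plays b at [s-E] → Player II plays W at [s-E-b] → (4, 4)
vs sD: Player II plays s → Player I plays E at [s] → Player I plays b at [s-E] → Player II plays D at [s-E-b] → (0, 5)
vs rU: Player II plays r → Player I plays H at [r] → (4, 4)
vs rW: Player II plays r → Player I plays H at [r] → (4, 4)
vs rD: Player II plays r → Player I plays H at [r] → (4, 4)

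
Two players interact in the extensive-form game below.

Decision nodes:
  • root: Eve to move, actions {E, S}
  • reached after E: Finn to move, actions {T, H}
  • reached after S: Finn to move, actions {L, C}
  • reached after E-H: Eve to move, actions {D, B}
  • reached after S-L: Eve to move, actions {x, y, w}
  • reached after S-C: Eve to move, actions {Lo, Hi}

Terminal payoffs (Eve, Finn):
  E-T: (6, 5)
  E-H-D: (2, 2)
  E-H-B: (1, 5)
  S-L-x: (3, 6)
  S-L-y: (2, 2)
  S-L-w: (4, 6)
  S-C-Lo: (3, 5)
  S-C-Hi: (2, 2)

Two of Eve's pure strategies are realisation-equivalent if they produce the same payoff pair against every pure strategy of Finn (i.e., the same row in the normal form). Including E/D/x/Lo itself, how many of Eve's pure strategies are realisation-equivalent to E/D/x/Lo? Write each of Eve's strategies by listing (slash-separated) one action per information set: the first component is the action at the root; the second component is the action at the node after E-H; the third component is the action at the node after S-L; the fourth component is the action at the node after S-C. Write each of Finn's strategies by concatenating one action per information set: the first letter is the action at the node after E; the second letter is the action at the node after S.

Row for E/D/x/Lo (columns TL, TC, HL, HC): (6,5) (6,5) (2,2) (2,2).
Under E/D/x/Lo, Eve's choice at the node after S-L and at the node after S-C can never be reached regardless of what Finn does, so varying those choices leaves every outcome unchanged.
Holding the reachable choices fixed and varying the unreachable ones freely already gives 3 × 2 = 6 equivalent strategies.
No other strategy reproduces this row, so those 6 are the full class: E/D/x/Lo, E/D/x/Hi, E/D/y/Lo, E/D/y/Hi, E/D/w/Lo, E/D/w/Hi.

6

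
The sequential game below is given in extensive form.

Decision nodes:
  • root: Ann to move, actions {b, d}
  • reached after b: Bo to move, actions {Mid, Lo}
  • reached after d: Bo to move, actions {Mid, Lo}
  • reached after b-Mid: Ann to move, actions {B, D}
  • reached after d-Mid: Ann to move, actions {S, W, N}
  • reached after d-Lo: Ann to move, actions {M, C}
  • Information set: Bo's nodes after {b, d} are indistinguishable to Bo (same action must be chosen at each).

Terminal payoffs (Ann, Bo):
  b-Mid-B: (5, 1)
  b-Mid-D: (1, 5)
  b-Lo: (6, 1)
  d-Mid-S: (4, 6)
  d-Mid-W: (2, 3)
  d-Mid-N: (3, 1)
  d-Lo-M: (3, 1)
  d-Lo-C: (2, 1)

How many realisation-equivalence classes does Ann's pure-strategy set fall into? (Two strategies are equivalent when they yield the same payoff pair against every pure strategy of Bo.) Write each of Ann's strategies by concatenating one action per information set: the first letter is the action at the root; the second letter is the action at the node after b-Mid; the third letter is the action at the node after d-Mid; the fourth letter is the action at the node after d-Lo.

Ann has 24 pure strategies: bBSM, bBSC, bBWM, bBWC, bBNM, bBNC, bDSM, bDSC, bDWM, bDWC, bDNM, bDNC, dBSM, dBSC, dBWM, dBWC, dBNM, dBNC, dDSM, dDSC, dDWM, dDWC, dDNM, dDNC. Columns: Mid, Lo.
{bBSM, bBSC, bBWM, bBWC, bBNM, bBNC} → row (5,1) (6,1)
{bDSM, bDSC, bDWM, bDWC, bDNM, bDNC} → row (1,5) (6,1)
{dBSM, dDSM} → row (4,6) (3,1)
{dBSC, dDSC} → row (4,6) (2,1)
{dBWM, dDWM} → row (2,3) (3,1)
{dBWC, dDWC} → row (2,3) (2,1)
{dBNM, dDNM} → row (3,1) (3,1)
{dBNC, dDNC} → row (3,1) (2,1)
That's 8 distinct rows out of 24 strategies.

8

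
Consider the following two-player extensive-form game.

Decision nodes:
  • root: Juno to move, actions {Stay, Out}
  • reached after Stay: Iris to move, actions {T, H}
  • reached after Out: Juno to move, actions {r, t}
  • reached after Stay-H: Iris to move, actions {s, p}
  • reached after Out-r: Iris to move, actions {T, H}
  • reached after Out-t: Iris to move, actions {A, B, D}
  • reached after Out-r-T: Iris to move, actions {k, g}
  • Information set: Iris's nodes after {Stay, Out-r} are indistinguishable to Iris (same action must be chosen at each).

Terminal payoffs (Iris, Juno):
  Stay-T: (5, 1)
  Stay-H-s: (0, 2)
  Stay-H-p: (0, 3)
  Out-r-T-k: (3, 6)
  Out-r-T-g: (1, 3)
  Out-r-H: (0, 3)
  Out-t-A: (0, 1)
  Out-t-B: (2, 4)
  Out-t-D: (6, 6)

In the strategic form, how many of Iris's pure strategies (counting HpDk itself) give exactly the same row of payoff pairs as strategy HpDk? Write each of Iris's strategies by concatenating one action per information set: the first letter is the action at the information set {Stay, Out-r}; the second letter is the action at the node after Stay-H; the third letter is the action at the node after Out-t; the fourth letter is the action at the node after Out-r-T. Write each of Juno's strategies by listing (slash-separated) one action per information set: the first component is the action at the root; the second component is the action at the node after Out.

Row for HpDk (columns Stay/r, Stay/t, Out/r, Out/t): (0,3) (0,3) (0,3) (6,6).
Under HpDk, Iris's choice at the node after Out-r-T can never be reached regardless of what Juno does, so varying those choices leaves every outcome unchanged.
Holding the reachable choices fixed and varying the unreachable one freely already gives 2 equivalent strategies.
No other strategy reproduces this row, so those 2 are the full class: HpDk, HpDg.

2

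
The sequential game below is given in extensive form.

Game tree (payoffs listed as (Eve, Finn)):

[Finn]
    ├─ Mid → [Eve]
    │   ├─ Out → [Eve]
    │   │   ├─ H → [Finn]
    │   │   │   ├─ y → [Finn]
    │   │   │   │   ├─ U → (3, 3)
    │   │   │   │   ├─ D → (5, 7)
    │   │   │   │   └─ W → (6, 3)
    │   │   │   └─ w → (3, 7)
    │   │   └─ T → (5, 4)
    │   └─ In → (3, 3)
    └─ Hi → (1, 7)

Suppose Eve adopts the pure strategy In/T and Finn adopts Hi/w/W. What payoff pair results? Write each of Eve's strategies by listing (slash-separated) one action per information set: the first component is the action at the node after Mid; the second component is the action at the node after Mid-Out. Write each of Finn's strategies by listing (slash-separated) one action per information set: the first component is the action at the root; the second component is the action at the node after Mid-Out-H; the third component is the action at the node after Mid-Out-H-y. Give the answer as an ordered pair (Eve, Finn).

(1, 7)

Trace the play path from the root:
  Finn plays Hi
→ terminal payoff (1, 7).
(Eve's choice at the node after Mid is never reached on this path, so it doesn't affect the outcome.)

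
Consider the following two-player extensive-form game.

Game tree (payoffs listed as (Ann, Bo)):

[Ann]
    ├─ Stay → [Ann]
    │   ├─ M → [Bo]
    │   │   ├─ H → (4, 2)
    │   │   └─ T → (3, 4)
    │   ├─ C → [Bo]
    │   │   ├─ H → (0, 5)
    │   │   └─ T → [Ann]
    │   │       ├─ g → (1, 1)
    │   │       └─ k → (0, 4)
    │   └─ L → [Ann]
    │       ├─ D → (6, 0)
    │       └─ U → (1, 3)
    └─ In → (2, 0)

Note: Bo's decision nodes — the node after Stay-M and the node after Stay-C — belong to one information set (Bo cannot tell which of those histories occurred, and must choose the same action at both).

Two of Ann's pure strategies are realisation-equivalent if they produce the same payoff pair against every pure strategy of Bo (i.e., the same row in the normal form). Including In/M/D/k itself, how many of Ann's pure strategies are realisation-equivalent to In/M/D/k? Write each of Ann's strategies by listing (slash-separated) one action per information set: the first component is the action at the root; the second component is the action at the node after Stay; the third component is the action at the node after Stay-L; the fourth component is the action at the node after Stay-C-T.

12

Row for In/M/D/k (columns H, T): (2,0) (2,0).
Under In/M/D/k, Ann's choice at the node after Stay and at the node after Stay-L and at the node after Stay-C-T can never be reached regardless of what Bo does, so varying those choices leaves every outcome unchanged.
Holding the reachable choices fixed and varying the unreachable ones freely already gives 3 × 2 × 2 = 12 equivalent strategies.
No other strategy reproduces this row, so those 12 are the full class: In/M/D/g, In/M/D/k, In/M/U/g, In/M/U/k, In/C/D/g, In/C/D/k, In/C/U/g, In/C/U/k, In/L/D/g, In/L/D/k, In/L/U/g, In/L/U/k.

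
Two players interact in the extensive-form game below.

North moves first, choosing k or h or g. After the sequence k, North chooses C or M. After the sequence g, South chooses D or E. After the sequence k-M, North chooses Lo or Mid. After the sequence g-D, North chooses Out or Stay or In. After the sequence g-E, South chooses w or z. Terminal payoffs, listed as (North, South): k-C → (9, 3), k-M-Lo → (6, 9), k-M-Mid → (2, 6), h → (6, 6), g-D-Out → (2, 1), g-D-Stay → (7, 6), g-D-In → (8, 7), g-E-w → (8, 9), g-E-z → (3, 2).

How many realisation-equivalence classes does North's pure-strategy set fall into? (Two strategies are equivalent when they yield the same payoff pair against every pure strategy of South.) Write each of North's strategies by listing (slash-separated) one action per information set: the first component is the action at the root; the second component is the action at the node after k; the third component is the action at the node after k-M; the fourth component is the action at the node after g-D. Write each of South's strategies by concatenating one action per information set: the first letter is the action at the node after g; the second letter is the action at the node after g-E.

7

North has 36 pure strategies: k/C/Lo/Out, k/C/Lo/Stay, k/C/Lo/In, k/C/Mid/Out, k/C/Mid/Stay, k/C/Mid/In, k/M/Lo/Out, k/M/Lo/Stay, k/M/Lo/In, k/M/Mid/Out, k/M/Mid/Stay, k/M/Mid/In, h/C/Lo/Out, h/C/Lo/Stay, h/C/Lo/In, h/C/Mid/Out, h/C/Mid/Stay, h/C/Mid/In, h/M/Lo/Out, h/M/Lo/Stay, h/M/Lo/In, h/M/Mid/Out, h/M/Mid/Stay, h/M/Mid/In, g/C/Lo/Out, g/C/Lo/Stay, g/C/Lo/In, g/C/Mid/Out, g/C/Mid/Stay, g/C/Mid/In, g/M/Lo/Out, g/M/Lo/Stay, g/M/Lo/In, g/M/Mid/Out, g/M/Mid/Stay, g/M/Mid/In. Columns: Dw, Dz, Ew, Ez.
{k/C/Lo/Out, k/C/Lo/Stay, k/C/Lo/In, k/C/Mid/Out, k/C/Mid/Stay, k/C/Mid/In} → row (9,3) (9,3) (9,3) (9,3)
{k/M/Lo/Out, k/M/Lo/Stay, k/M/Lo/In} → row (6,9) (6,9) (6,9) (6,9)
{k/M/Mid/Out, k/M/Mid/Stay, k/M/Mid/In} → row (2,6) (2,6) (2,6) (2,6)
{h/C/Lo/Out, h/C/Lo/Stay, h/C/Lo/In, h/C/Mid/Out, h/C/Mid/Stay, h/C/Mid/In, h/M/Lo/Out, h/M/Lo/Stay, h/M/Lo/In, h/M/Mid/Out, h/M/Mid/Stay, h/M/Mid/In} → row (6,6) (6,6) (6,6) (6,6)
{g/C/Lo/Out, g/C/Mid/Out, g/M/Lo/Out, g/M/Mid/Out} → row (2,1) (2,1) (8,9) (3,2)
{g/C/Lo/Stay, g/C/Mid/Stay, g/M/Lo/Stay, g/M/Mid/Stay} → row (7,6) (7,6) (8,9) (3,2)
{g/C/Lo/In, g/C/Mid/In, g/M/Lo/In, g/M/Mid/In} → row (8,7) (8,7) (8,9) (3,2)
That's 7 distinct rows out of 36 strategies.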